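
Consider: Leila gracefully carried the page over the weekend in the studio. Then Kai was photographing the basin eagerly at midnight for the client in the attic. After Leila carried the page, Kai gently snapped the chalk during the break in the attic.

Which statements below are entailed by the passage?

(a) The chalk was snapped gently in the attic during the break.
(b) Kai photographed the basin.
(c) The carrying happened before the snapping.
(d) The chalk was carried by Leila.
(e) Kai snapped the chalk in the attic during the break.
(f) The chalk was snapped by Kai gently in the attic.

(a), (c), (e), (f)

(a) Entailed — generalizing the agent leaves a sub-description the original still satisfies.
(b) Not entailed — 'was photographing' is progressive on an accomplishment; it does not entail the completed 'photographed'.
(c) Entailed — the narrative places the carrying before the snapping.
(d) Not entailed — Leila carried the page, not the chalk; the chalk belongs to the snapping event.
(e) Entailed — this follows by dropping conjuncts from the snapping event's description.
(f) Entailed — this follows by dropping conjuncts from the snapping event's description.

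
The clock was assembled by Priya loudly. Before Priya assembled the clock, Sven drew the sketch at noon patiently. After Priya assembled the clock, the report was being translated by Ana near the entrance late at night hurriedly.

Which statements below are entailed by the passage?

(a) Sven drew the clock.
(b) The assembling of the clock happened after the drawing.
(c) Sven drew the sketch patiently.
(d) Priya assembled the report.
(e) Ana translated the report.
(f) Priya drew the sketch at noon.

(a) Not entailed — Sven drew the sketch, not the clock; the clock belongs to the assembling event.
(b) Entailed — the narrative places the drawing before the assembling.
(c) Entailed — every conjunct here is already in the original drawing event.
(d) Not entailed — Priya assembled the clock, not the report; the report belongs to the translating event.
(e) Not entailed — 'was translating' is progressive on an accomplishment; it does not entail the completed 'translated'.
(f) Not entailed — the passage has Sven drawing the sketch, not Priya.

(b), (c)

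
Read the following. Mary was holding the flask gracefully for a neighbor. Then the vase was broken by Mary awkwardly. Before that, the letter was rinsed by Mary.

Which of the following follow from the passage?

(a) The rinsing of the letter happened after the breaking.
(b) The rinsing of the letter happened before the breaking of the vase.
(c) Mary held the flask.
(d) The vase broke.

(a) Not entailed — the narrative places the rinsing before the breaking, not after.
(b) Entailed — the narrative places the rinsing before the breaking.
(c) Entailed — 'hold' is an activity; 'was holding' entails that some holding happened, so 'held' holds.
(d) Entailed — 'Mary broke the vase' is causative; it entails the inchoative 'the vase broke'.

(b), (c), (d)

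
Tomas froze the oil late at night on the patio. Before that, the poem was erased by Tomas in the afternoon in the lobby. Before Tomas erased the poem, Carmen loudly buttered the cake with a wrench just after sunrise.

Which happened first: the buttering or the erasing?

The connectives place the buttering before the erasing.

the buttering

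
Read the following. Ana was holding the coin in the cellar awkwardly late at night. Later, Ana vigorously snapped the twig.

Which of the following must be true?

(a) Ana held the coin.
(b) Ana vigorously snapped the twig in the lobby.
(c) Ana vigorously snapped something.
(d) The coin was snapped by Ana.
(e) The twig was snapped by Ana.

(a) Entailed — 'hold' is an activity; 'was holding' entails that some holding happened, so 'held' holds.
(b) Not entailed — 'in the lobby' adds information not in the original event.
(c) Entailed — this follows by dropping conjuncts from the snapping event's description.
(d) Not entailed — Ana snapped the twig, not the coin; the coin belongs to the holding event.
(e) Entailed — every conjunct here is already in the original snapping event.

(a), (c), (e)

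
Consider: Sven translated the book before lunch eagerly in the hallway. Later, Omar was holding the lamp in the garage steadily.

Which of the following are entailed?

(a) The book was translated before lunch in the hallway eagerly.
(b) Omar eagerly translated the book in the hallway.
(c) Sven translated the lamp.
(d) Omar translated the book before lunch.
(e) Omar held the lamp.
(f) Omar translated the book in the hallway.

(a), (e)

(a) Entailed — every conjunct here is already in the original translating event.
(b) Not entailed — the passage has Sven translating the book, not Omar.
(c) Not entailed — Sven translated the book, not the lamp; the lamp belongs to the holding event.
(d) Not entailed — the passage has Sven translating the book, not Omar.
(e) Entailed — 'hold' is an activity; 'was holding' entails that some holding happened, so 'held' holds.
(f) Not entailed — the passage has Sven translating the book, not Omar.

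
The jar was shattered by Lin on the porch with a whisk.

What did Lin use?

'with a whisk' marks the instrument of the shattering event.

a whisk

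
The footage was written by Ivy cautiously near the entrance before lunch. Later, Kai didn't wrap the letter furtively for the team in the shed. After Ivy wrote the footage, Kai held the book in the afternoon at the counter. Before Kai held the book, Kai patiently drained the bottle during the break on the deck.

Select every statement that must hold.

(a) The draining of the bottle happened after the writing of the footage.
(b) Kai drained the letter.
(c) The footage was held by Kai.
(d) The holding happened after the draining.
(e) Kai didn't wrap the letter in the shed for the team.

(d)

(a) Not entailed — the narrative doesn't order the writing relative to the draining.
(b) Not entailed — Kai drained the bottle, not the letter; the letter belongs to the wrapping event.
(c) Not entailed — Kai held the book, not the footage; the footage belongs to the writing event.
(d) Entailed — the narrative places the draining before the holding.
(e) Not entailed — dropping 'furtively' under negation is not valid — the original leaves open that Kai wrapped the letter some other way.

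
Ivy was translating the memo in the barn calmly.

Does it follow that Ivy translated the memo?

'was translating' is progressive; for an accomplishment like 'translate the memo', it doesn't entail completion.

no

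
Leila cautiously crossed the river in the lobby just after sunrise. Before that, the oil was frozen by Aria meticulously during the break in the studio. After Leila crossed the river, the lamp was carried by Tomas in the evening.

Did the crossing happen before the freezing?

no

The narrative orders the freezing before the crossing.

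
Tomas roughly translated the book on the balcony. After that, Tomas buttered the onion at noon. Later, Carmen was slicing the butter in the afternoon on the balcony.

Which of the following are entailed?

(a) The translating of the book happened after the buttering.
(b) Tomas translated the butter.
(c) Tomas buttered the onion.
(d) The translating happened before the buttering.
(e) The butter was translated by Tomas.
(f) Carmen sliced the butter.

(c), (d)

(a) Not entailed — the narrative places the translating before the buttering, not after.
(b) Not entailed — Tomas translated the book, not the butter; the butter belongs to the slicing event.
(c) Entailed — the original entails any weakening of itself; this just drops 'at noon'.
(d) Entailed — the narrative places the translating before the buttering.
(e) Not entailed — Tomas translated the book, not the butter; the butter belongs to the slicing event.
(f) Not entailed — 'was slicing' is progressive on an accomplishment; it does not entail the completed 'sliced'.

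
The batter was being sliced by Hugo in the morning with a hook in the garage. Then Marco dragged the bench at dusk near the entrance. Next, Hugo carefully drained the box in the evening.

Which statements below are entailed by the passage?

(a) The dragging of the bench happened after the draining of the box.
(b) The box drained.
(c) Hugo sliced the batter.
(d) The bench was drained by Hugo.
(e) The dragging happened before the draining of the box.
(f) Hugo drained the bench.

(a) Not entailed — the narrative places the dragging before the draining, not after.
(b) Entailed — 'Hugo drained the box' is causative; it entails the inchoative 'the box drained'.
(c) Not entailed — 'was slicing' is progressive on an accomplishment; it does not entail the completed 'sliced'.
(d) Not entailed — Hugo drained the box, not the bench; the bench belongs to the dragging event.
(e) Entailed — the narrative places the dragging before the draining.
(f) Not entailed — Hugo drained the box, not the bench; the bench belongs to the dragging event.

(b), (e)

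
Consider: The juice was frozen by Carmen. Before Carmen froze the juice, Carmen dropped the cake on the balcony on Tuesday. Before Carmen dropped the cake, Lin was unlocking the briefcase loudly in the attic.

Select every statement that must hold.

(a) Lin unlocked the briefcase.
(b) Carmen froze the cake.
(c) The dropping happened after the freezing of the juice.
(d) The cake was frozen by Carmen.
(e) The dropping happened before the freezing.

(e)

(a) Not entailed — 'was unlocking' is progressive on an accomplishment; it does not entail the completed 'unlocked'.
(b) Not entailed — Carmen froze the juice, not the cake; the cake belongs to the dropping event.
(c) Not entailed — the narrative places the dropping before the freezing, not after.
(d) Not entailed — Carmen froze the juice, not the cake; the cake belongs to the dropping event.
(e) Entailed — the narrative places the dropping before the freezing.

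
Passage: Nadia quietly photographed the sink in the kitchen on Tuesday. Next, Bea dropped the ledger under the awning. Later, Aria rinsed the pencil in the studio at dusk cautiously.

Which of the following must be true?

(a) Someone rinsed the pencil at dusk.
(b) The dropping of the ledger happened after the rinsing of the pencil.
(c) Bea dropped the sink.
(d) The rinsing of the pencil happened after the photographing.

(a), (d)

(a) Entailed — every conjunct here is already in the original rinsing event.
(b) Not entailed — the narrative places the dropping before the rinsing, not after.
(c) Not entailed — Bea dropped the ledger, not the sink; the sink belongs to the photographing event.
(d) Entailed — the narrative places the photographing before the rinsing.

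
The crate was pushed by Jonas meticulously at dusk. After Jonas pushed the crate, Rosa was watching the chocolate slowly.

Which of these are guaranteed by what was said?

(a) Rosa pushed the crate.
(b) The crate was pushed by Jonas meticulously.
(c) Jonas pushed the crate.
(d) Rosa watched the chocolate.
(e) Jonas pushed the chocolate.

(a) Not entailed — the passage has Jonas pushing the crate, not Rosa.
(b) Entailed — the original entails any weakening of itself; this just drops 'at dusk'.
(c) Entailed — the original entails any weakening of itself; this just drops 'meticulously', 'at dusk'.
(d) Entailed — 'watch' is an activity; 'was watching' entails that some watching happened, so 'watched' holds.
(e) Not entailed — Jonas pushed the crate, not the chocolate; the chocolate belongs to the watching event.

(b), (c), (d)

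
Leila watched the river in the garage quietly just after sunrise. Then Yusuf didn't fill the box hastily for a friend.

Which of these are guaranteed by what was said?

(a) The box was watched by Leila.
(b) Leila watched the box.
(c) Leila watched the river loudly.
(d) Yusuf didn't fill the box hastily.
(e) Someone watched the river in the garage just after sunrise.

(a) Not entailed — Leila watched the river, not the box; the box belongs to the filling event.
(b) Not entailed — Leila watched the river, not the box; the box belongs to the filling event.
(c) Not entailed — 'loudly' adds a manner not in (and inconsistent with) the original.
(d) Not entailed — dropping 'for a friend' under negation is not valid — the original leaves open that Yusuf filled the box some other way.
(e) Entailed — every conjunct here is already in the original watching event.

(e)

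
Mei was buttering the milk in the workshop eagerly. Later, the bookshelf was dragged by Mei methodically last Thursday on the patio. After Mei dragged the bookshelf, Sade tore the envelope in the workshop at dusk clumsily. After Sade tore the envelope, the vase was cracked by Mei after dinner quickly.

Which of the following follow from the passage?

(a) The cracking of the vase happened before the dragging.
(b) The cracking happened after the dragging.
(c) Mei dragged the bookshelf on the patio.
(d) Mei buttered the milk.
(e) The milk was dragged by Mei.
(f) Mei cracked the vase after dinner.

(b), (c), (f)

(a) Not entailed — the narrative places the dragging before the cracking, not after.
(b) Entailed — the narrative places the dragging before the cracking.
(c) Entailed — every conjunct here is already in the original dragging event.
(d) Not entailed — 'was buttering' is progressive on an accomplishment; it does not entail the completed 'buttered'.
(e) Not entailed — Mei dragged the bookshelf, not the milk; the milk belongs to the buttering event.
(f) Entailed — every conjunct here is already in the original cracking event.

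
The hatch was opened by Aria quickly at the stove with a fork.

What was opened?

'the hatch' marks the patient of the opening event.

the hatch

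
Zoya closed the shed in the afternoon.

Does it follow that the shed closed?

yes

'Zoya closed the shed' is the causative; it entails the inchoative 'the shed closed'.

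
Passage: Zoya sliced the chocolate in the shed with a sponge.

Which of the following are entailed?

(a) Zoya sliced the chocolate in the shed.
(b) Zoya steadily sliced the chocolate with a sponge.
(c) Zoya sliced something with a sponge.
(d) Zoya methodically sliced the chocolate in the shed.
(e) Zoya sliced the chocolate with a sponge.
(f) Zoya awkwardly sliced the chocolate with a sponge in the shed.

(a) Entailed — dropping 'with a sponge' leaves a sub-description the original still satisfies.
(b) Not entailed — 'steadily' adds information not in the original event.
(c) Entailed — the original entails any weakening of itself; this just drops 'in the shed' and generalizes the patient.
(d) Not entailed — 'methodically' adds information not in the original event.
(e) Entailed — this follows by dropping conjuncts from the slicing event's description.
(f) Not entailed — 'awkwardly' adds information not in the original event.

(a), (c), (e)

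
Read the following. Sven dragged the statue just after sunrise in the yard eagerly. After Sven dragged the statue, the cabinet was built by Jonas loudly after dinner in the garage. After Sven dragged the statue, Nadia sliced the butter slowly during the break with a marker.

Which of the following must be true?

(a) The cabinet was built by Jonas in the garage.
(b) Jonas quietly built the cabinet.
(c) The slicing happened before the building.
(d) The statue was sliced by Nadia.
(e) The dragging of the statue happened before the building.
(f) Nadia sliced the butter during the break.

(a) Entailed — the original entails any weakening of itself; this just drops 'loudly', 'after dinner'.
(b) Not entailed — 'quietly' adds a manner not in (and inconsistent with) the original.
(c) Not entailed — the narrative doesn't order the slicing relative to the building.
(d) Not entailed — Nadia sliced the butter, not the statue; the statue belongs to the dragging event.
(e) Entailed — the narrative places the dragging before the building.
(f) Entailed — every conjunct here is already in the original slicing event.

(a), (e), (f)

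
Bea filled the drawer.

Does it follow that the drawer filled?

yes

'Bea filled the drawer' is the causative; it entails the inchoative 'the drawer filled'.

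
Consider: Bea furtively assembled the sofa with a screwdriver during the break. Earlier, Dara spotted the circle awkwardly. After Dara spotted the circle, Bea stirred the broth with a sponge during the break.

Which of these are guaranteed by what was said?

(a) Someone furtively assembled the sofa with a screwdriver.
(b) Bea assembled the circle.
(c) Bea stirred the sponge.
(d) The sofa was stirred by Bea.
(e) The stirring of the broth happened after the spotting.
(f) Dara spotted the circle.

(a) Entailed — dropping 'during the break' and generalizing the agent leaves a sub-description the original still satisfies.
(b) Not entailed — Bea assembled the sofa, not the circle; the circle belongs to the spotting event.
(c) Not entailed — the sponge is the instrument, not what was stirred.
(d) Not entailed — Bea stirred the broth, not the sofa; the sofa belongs to the assembling event.
(e) Entailed — the narrative places the spotting before the stirring.
(f) Entailed — every conjunct here is already in the original spotting event.

(a), (e), (f)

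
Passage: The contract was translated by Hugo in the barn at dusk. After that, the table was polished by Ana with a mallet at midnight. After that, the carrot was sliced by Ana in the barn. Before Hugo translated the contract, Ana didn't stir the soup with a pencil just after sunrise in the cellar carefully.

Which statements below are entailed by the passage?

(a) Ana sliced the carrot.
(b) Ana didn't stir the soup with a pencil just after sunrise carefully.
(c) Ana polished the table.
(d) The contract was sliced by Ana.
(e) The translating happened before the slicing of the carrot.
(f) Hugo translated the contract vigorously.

(a), (c), (e)

(a) Entailed — the original entails any weakening of itself; this just drops 'in the barn'.
(b) Not entailed — dropping 'in the cellar' under negation is not valid — the original leaves open that Ana stirred the soup some other way.
(c) Entailed — dropping 'with a mallet', 'at midnight' leaves a sub-description the original still satisfies.
(d) Not entailed — Ana sliced the carrot, not the contract; the contract belongs to the translating event.
(e) Entailed — the narrative places the translating before the slicing.
(f) Not entailed — 'vigorously' adds information not in the original event.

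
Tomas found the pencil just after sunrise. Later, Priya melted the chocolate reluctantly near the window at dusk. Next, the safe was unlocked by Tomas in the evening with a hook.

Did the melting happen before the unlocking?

The narrative orders the melting before the unlocking.

yes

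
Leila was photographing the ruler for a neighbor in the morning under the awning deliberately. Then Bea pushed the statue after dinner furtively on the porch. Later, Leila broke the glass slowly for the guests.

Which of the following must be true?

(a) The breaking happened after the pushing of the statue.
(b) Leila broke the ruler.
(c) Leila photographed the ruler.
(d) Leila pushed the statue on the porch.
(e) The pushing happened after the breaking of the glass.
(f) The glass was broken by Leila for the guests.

(a), (f)

(a) Entailed — the narrative places the pushing before the breaking.
(b) Not entailed — Leila broke the glass, not the ruler; the ruler belongs to the photographing event.
(c) Not entailed — 'was photographing' is progressive on an accomplishment; it does not entail the completed 'photographed'.
(d) Not entailed — the passage has Bea pushing the statue, not Leila.
(e) Not entailed — the narrative places the pushing before the breaking, not after.
(f) Entailed — this follows by dropping conjuncts from the breaking event's description.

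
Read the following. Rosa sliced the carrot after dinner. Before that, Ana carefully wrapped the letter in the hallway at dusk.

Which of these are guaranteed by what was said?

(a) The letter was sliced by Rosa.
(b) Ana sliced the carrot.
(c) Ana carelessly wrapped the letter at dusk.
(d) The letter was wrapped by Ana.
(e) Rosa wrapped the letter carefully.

(d)

(a) Not entailed — Rosa sliced the carrot, not the letter; the letter belongs to the wrapping event.
(b) Not entailed — the passage has Rosa slicing the carrot, not Ana.
(c) Not entailed — 'carelessly' adds a manner not in (and inconsistent with) the original.
(d) Entailed — this follows by dropping conjuncts from the wrapping event's description.
(e) Not entailed — the passage has Ana wrapping the letter, not Rosa.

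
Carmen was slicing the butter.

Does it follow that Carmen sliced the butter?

no

'was slicing' is progressive; for an accomplishment like 'slice the butter', it doesn't entail completion.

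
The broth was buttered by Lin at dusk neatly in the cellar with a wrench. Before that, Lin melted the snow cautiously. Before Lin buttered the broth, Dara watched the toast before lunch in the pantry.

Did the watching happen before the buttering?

The narrative orders the watching before the buttering.

yes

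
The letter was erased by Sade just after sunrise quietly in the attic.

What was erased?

'the letter' marks the patient of the erasing event.

the letter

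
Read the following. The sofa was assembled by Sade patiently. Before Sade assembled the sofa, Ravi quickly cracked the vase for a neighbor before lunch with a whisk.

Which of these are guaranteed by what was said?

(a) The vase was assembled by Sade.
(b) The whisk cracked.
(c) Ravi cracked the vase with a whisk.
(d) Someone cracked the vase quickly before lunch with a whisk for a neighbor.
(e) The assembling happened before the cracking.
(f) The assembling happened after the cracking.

(a) Not entailed — Sade assembled the sofa, not the vase; the vase belongs to the cracking event.
(b) Not entailed — the vase is what cracked, not the whisk.
(c) Entailed — dropping 'for a neighbor', 'quickly', 'before lunch' leaves a sub-description the original still satisfies.
(d) Entailed — every conjunct here is already in the original cracking event.
(e) Not entailed — the narrative places the cracking before the assembling, not after.
(f) Entailed — the narrative places the cracking before the assembling.

(c), (d), (f)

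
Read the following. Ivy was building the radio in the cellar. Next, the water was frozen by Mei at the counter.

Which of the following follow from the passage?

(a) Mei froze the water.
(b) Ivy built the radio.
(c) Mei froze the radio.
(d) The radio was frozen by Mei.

(a) Entailed — the original entails any weakening of itself; this just drops 'at the counter'.
(b) Not entailed — 'was building' is progressive on an accomplishment; it does not entail the completed 'built'.
(c) Not entailed — Mei froze the water, not the radio; the radio belongs to the building event.
(d) Not entailed — Mei froze the water, not the radio; the radio belongs to the building event.

(a)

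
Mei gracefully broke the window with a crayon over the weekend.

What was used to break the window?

a crayon

'with a crayon' marks the instrument of the breaking event.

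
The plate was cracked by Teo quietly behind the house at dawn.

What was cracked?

the plate

'the plate' marks the patient of the cracking event.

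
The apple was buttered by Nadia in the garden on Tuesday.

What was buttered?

the apple

'the apple' marks the patient of the buttering event.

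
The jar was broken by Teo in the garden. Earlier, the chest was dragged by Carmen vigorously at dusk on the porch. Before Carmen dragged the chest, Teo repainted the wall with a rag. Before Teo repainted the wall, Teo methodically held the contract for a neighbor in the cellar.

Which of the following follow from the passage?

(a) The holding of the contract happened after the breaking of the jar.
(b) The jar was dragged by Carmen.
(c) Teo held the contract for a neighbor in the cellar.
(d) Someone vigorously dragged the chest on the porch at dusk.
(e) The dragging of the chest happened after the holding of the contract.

(c), (d), (e)

(a) Not entailed — the narrative places the holding before the breaking, not after.
(b) Not entailed — Carmen dragged the chest, not the jar; the jar belongs to the breaking event.
(c) Entailed — this follows by dropping conjuncts from the holding event's description.
(d) Entailed — this follows by dropping conjuncts from the dragging event's description.
(e) Entailed — the narrative places the holding before the dragging.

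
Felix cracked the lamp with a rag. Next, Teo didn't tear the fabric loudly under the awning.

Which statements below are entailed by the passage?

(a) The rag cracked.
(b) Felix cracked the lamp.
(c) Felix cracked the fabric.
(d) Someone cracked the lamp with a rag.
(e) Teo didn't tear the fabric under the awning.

(b), (d)

(a) Not entailed — the lamp is what cracked, not the rag.
(b) Entailed — the original entails any weakening of itself; this just drops 'with a rag'.
(c) Not entailed — Felix cracked the lamp, not the fabric; the fabric belongs to the tearing event.
(d) Entailed — every conjunct here is already in the original cracking event.
(e) Not entailed — dropping 'loudly' under negation is not valid — the original leaves open that Teo tore the fabric some other way.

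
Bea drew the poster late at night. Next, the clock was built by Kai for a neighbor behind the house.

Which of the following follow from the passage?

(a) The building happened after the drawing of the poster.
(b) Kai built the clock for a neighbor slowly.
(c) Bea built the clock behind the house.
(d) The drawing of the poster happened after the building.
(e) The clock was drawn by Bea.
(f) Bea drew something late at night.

(a), (f)

(a) Entailed — the narrative places the drawing before the building.
(b) Not entailed — 'slowly' adds information not in the original event.
(c) Not entailed — the passage has Kai building the clock, not Bea.
(d) Not entailed — the narrative places the drawing before the building, not after.
(e) Not entailed — Bea drew the poster, not the clock; the clock belongs to the building event.
(f) Entailed — this follows by dropping conjuncts from the drawing event's description.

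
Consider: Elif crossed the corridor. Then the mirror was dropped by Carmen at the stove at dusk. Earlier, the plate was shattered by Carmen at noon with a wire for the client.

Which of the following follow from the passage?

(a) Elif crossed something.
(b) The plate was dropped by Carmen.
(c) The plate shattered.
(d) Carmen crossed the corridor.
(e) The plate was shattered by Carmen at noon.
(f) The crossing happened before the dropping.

(a), (c), (e), (f)

(a) Entailed — every conjunct here is already in the original crossing event.
(b) Not entailed — Carmen dropped the mirror, not the plate; the plate belongs to the shattering event.
(c) Entailed — 'Carmen shattered the plate' is causative; it entails the inchoative 'the plate shattered'.
(d) Not entailed — the passage has Elif crossing the corridor, not Carmen.
(e) Entailed — every conjunct here is already in the original shattering event.
(f) Entailed — the narrative places the crossing before the dropping.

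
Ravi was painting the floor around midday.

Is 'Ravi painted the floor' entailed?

'was painting' is progressive; for an accomplishment like 'paint the floor', it doesn't entail completion.

no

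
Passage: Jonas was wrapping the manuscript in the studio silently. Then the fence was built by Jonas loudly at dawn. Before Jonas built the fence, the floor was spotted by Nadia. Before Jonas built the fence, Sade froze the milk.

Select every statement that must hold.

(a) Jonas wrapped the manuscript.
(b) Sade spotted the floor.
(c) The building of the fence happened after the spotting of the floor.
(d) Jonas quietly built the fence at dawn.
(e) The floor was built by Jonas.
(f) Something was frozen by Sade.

(c), (f)

(a) Not entailed — 'was wrapping' is progressive on an accomplishment; it does not entail the completed 'wrapped'.
(b) Not entailed — the passage has Nadia spotting the floor, not Sade.
(c) Entailed — the narrative places the spotting before the building.
(d) Not entailed — 'quietly' adds a manner not in (and inconsistent with) the original.
(e) Not entailed — Jonas built the fence, not the floor; the floor belongs to the spotting event.
(f) Entailed — every conjunct here is already in the original freezing event.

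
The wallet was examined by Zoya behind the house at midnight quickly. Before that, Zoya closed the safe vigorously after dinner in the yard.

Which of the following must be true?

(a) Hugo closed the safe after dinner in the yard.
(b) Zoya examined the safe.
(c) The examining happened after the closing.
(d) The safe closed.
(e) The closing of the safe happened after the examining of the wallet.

(a) Not entailed — the passage has Zoya closing the safe, not Hugo.
(b) Not entailed — Zoya examined the wallet, not the safe; the safe belongs to the closing event.
(c) Entailed — the narrative places the closing before the examining.
(d) Entailed — 'Zoya closed the safe' is causative; it entails the inchoative 'the safe closed'.
(e) Not entailed — the narrative places the closing before the examining, not after.

(c), (d)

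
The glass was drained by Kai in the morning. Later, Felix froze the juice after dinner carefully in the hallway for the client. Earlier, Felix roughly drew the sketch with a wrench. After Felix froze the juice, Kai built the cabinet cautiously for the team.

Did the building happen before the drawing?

The narrative orders the drawing before the building.

no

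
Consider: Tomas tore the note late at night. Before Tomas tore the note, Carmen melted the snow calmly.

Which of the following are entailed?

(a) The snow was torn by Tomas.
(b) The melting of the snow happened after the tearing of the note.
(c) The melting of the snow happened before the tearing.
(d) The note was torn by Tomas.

(c), (d)

(a) Not entailed — Tomas tore the note, not the snow; the snow belongs to the melting event.
(b) Not entailed — the narrative places the melting before the tearing, not after.
(c) Entailed — the narrative places the melting before the tearing.
(d) Entailed — dropping 'late at night' leaves a sub-description the original still satisfies.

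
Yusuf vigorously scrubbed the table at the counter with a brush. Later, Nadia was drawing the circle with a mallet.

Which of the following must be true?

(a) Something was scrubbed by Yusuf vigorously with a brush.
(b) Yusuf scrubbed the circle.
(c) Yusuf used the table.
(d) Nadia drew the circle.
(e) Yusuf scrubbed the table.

(a), (e)

(a) Entailed — the original entails any weakening of itself; this just drops 'at the counter' and generalizes the patient.
(b) Not entailed — Yusuf scrubbed the table, not the circle; the circle belongs to the drawing event.
(c) Not entailed — the table is the patient, not an instrument — Yusuf used a brush.
(d) Not entailed — 'was drawing' is progressive on an accomplishment; it does not entail the completed 'drew'.
(e) Entailed — the original entails any weakening of itself; this just drops 'at the counter', 'with a brush', 'vigorously'.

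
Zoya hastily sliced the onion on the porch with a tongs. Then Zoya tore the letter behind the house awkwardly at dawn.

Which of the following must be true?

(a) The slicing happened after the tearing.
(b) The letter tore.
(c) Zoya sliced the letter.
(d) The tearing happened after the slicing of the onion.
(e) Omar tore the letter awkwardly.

(b), (d)

(a) Not entailed — the narrative places the slicing before the tearing, not after.
(b) Entailed — 'Zoya tore the letter' is causative; it entails the inchoative 'the letter tore'.
(c) Not entailed — Zoya sliced the onion, not the letter; the letter belongs to the tearing event.
(d) Entailed — the narrative places the slicing before the tearing.
(e) Not entailed — the passage has Zoya tearing the letter, not Omar.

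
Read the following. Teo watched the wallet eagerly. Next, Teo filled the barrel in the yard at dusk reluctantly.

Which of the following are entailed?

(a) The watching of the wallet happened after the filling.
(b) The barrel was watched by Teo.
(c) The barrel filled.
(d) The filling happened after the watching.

(a) Not entailed — the narrative places the watching before the filling, not after.
(b) Not entailed — Teo watched the wallet, not the barrel; the barrel belongs to the filling event.
(c) Entailed — 'Teo filled the barrel' is causative; it entails the inchoative 'the barrel filled'.
(d) Entailed — the narrative places the watching before the filling.

(c), (d)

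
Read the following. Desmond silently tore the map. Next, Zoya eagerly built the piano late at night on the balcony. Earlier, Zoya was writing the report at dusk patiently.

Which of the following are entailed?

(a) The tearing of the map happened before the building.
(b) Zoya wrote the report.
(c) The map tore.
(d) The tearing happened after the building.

(a) Entailed — the narrative places the tearing before the building.
(b) Not entailed — 'was writing' is progressive on an accomplishment; it does not entail the completed 'wrote'.
(c) Entailed — 'Desmond tore the map' is causative; it entails the inchoative 'the map tore'.
(d) Not entailed — the narrative places the tearing before the building, not after.

(a), (c)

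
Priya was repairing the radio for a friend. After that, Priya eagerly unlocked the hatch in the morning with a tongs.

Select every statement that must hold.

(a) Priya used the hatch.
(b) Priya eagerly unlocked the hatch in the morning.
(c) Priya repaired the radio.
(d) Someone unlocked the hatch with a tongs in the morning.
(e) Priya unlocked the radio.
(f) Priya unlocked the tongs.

(a) Not entailed — the hatch is the patient, not an instrument — Priya used a tongs.
(b) Entailed — this follows by dropping conjuncts from the unlocking event's description.
(c) Not entailed — 'was repairing' is progressive on an accomplishment; it does not entail the completed 'repaired'.
(d) Entailed — the original entails any weakening of itself; this just drops 'eagerly' and generalizes the agent.
(e) Not entailed — Priya unlocked the hatch, not the radio; the radio belongs to the repairing event.
(f) Not entailed — the tongs is the instrument, not what was unlocked.

(b), (d)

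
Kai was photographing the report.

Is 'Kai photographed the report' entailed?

'was photographing' is progressive; for an accomplishment like 'photograph the report', it doesn't entail completion.

no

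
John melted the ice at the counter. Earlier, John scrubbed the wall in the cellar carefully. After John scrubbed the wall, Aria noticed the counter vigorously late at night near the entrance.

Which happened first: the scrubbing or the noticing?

The connectives place the scrubbing before the noticing.

the scrubbing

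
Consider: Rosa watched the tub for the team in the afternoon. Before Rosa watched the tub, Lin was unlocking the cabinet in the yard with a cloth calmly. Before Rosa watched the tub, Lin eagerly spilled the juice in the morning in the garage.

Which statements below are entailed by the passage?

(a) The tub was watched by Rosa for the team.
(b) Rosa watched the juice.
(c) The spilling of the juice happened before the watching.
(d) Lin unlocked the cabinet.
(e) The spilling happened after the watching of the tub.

(a), (c)

(a) Entailed — every conjunct here is already in the original watching event.
(b) Not entailed — Rosa watched the tub, not the juice; the juice belongs to the spilling event.
(c) Entailed — the narrative places the spilling before the watching.
(d) Not entailed — 'was unlocking' is progressive on an accomplishment; it does not entail the completed 'unlocked'.
(e) Not entailed — the narrative places the spilling before the watching, not after.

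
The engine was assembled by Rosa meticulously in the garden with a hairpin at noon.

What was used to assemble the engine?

'with a hairpin' marks the instrument of the assembling event.

a hairpin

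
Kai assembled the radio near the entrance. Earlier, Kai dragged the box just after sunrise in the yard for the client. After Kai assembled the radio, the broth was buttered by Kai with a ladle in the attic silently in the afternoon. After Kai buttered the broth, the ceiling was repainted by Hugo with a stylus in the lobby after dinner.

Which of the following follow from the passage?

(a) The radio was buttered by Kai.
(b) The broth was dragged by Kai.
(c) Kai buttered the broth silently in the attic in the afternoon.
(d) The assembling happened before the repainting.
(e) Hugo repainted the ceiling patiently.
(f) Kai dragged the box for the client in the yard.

(c), (d), (f)

(a) Not entailed — Kai buttered the broth, not the radio; the radio belongs to the assembling event.
(b) Not entailed — Kai dragged the box, not the broth; the broth belongs to the buttering event.
(c) Entailed — every conjunct here is already in the original buttering event.
(d) Entailed — the narrative places the assembling before the repainting.
(e) Not entailed — 'patiently' adds information not in the original event.
(f) Entailed — this follows by dropping conjuncts from the dragging event's description.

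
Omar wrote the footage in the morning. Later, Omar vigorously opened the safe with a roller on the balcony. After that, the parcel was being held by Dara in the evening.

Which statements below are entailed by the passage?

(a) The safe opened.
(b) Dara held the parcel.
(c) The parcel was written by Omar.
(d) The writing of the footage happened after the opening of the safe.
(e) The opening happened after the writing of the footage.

(a) Entailed — 'Omar opened the safe' is causative; it entails the inchoative 'the safe opened'.
(b) Entailed — 'hold' is an activity; 'was holding' entails that some holding happened, so 'held' holds.
(c) Not entailed — Omar wrote the footage, not the parcel; the parcel belongs to the holding event.
(d) Not entailed — the narrative places the writing before the opening, not after.
(e) Entailed — the narrative places the writing before the opening.

(a), (b), (e)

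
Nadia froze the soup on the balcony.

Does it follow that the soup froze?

'Nadia froze the soup' is the causative; it entails the inchoative 'the soup froze'.

yes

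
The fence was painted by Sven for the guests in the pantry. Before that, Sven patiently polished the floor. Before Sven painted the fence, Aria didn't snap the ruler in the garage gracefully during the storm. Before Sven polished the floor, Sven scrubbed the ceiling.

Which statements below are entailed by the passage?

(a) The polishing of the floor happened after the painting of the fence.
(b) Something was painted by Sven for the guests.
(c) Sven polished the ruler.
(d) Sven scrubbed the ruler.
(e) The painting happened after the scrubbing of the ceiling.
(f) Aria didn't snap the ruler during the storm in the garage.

(b), (e)

(a) Not entailed — the narrative places the polishing before the painting, not after.
(b) Entailed — every conjunct here is already in the original painting event.
(c) Not entailed — Sven polished the floor, not the ruler; the ruler belongs to the snapping event.
(d) Not entailed — Sven scrubbed the ceiling, not the ruler; the ruler belongs to the snapping event.
(e) Entailed — the narrative places the scrubbing before the painting.
(f) Not entailed — dropping 'gracefully' under negation is not valid — the original leaves open that Aria snapped the ruler some other way.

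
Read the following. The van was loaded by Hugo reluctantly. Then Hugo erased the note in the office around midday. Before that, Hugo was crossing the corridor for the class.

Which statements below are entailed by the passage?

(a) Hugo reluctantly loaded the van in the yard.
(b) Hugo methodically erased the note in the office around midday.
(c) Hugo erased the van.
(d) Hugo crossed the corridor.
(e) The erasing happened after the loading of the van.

(e)

(a) Not entailed — 'in the yard' adds information not in the original event.
(b) Not entailed — 'methodically' adds information not in the original event.
(c) Not entailed — Hugo erased the note, not the van; the van belongs to the loading event.
(d) Not entailed — 'was crossing' is progressive on an accomplishment; it does not entail the completed 'crossed'.
(e) Entailed — the narrative places the loading before the erasing.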